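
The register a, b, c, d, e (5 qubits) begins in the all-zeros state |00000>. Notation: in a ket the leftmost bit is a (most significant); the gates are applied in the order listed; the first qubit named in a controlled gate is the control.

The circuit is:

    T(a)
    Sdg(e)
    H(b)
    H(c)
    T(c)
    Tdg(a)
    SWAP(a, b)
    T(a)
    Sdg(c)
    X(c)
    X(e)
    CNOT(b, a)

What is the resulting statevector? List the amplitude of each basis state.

After the circuit, the state carries amplitude -exp(3*I*pi/4)/2 on |00001>, 1/2 on |00101>, 1/2 on |10001>, exp(I*pi/4)/2 on |10101>, and 0 on every other basis state.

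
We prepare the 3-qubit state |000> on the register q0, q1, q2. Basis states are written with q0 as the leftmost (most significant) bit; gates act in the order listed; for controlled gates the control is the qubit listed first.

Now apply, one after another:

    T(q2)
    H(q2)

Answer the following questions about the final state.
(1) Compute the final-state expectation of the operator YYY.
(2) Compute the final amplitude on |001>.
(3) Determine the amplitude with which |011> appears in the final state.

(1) The expectation value of YYY is 0.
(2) The amplitude on |001> is sqrt(2)/2.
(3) The final state's coefficient on |011> equals 0.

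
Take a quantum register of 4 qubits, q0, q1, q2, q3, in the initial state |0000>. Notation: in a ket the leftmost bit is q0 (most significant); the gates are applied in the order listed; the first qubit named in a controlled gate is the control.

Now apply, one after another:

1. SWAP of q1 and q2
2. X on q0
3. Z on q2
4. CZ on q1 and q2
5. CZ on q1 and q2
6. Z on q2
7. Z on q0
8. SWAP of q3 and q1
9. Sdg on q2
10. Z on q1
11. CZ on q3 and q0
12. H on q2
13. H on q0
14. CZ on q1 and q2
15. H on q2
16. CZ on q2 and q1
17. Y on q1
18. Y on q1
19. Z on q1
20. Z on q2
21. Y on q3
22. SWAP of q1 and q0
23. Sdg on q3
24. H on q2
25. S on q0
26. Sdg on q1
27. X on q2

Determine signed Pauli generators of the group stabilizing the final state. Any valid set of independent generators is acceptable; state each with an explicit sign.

The stabilizer group can be generated by +IYII, +IIXI, +ZIII, -IIIZ, among other valid generating sets. Key observation: steps 3-6 multiply out to the identity, so the circuit reduces to the remaining gates.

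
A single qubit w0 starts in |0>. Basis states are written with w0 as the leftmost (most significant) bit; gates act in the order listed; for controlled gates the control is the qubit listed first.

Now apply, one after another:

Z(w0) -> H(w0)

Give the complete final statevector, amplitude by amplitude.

After the circuit, the state carries amplitude sqrt(2)/2 on |0>, sqrt(2)/2 on |1>.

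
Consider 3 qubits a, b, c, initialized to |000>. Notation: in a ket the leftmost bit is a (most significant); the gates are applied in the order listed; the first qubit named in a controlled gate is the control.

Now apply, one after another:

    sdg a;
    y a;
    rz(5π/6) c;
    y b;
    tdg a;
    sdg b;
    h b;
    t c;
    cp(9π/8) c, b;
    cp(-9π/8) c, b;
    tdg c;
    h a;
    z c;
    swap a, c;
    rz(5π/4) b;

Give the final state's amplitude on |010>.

The amplitude on |010> is -exp(11*I*pi/24)/2.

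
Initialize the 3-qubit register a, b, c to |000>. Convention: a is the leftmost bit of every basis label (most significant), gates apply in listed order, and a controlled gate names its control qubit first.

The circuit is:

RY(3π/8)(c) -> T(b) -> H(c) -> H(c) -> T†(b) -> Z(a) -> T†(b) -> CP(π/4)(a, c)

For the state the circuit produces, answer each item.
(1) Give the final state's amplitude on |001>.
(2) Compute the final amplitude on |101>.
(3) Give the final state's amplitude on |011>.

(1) The final state's coefficient on |001> equals sin(3*pi/16). Key observation: gates 2-5 undo each other exactly, leaving only the rest of the circuit to track.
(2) The final state's coefficient on |101> equals 0.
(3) The amplitude on |011> is 0.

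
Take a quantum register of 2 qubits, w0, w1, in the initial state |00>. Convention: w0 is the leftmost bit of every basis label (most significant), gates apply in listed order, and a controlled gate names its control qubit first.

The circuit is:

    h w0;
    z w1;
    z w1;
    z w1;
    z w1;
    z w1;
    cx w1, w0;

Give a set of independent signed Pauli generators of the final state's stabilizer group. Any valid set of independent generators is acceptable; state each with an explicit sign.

One valid set of independent stabilizer generators is +XI, +IZ (any independent generating set of the same group is equally correct).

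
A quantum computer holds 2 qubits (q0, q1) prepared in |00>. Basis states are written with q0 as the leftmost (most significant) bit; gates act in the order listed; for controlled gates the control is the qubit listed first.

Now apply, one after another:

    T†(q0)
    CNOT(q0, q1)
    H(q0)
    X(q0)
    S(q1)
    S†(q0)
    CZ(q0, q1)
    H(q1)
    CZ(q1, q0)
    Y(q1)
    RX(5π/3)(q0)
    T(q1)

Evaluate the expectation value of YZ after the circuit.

The observable YZ averages to 1/2.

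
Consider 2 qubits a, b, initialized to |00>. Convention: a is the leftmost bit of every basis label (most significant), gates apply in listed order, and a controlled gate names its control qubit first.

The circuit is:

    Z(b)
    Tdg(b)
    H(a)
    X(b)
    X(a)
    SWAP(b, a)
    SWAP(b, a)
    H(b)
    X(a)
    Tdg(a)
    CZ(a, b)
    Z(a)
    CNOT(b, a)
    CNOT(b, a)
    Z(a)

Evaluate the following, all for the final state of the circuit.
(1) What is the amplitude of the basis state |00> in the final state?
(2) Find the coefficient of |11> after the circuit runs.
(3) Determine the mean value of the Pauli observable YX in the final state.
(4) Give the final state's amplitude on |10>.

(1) |00> carries amplitude 1/2 in the final state.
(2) The amplitude on |11> is -exp(3*I*pi/4)/2.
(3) In the final state, YX has expectation 0.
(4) |10> carries amplitude -exp(3*I*pi/4)/2 in the final state.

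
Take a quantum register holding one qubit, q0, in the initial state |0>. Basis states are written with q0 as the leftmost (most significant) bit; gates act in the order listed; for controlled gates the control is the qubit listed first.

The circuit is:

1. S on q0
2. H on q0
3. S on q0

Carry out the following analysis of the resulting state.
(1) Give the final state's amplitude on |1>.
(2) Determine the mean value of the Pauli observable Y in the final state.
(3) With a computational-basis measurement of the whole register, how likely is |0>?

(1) The final state's coefficient on |1> equals sqrt(2)*I/2.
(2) In the final state, Y has expectation 1.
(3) A full measurement returns |0> with probability 1/2.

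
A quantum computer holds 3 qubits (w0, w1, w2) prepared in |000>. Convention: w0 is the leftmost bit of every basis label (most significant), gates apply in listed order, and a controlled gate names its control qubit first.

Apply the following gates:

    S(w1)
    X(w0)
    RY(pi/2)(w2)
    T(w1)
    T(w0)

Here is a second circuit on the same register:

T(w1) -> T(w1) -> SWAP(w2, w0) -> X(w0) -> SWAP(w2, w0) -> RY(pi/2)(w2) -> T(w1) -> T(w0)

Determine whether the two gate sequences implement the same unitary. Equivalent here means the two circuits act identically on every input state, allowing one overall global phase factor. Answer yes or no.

No: there is an input state on which the two circuits produce genuinely different outputs (not merely differing by a phase).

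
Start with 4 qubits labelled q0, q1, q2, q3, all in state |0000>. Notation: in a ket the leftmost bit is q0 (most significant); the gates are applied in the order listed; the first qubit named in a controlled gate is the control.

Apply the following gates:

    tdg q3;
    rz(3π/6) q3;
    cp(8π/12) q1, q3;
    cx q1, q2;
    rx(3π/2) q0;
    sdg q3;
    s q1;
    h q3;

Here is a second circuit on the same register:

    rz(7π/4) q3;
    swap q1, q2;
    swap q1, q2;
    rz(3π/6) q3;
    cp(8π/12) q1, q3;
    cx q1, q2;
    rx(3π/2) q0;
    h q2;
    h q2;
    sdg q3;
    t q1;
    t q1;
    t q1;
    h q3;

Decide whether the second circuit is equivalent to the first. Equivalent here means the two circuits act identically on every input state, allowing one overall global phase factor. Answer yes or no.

No, they are not equivalent — no single phase factor reconciles the two unitaries.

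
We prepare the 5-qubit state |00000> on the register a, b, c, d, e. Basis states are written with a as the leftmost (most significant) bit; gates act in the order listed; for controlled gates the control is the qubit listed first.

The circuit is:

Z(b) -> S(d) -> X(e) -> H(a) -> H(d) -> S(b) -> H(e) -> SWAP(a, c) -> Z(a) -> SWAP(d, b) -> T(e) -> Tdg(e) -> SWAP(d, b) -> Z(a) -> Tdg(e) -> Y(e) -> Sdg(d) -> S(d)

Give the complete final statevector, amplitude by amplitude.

The final amplitudes are sqrt(2)*exp(I*pi/4)/4 on |00000>, sqrt(2)*I/4 on |00001>, sqrt(2)*exp(I*pi/4)/4 on |00010>, sqrt(2)*I/4 on |00011>, sqrt(2)*exp(I*pi/4)/4 on |00100>, sqrt(2)*I/4 on |00101>, sqrt(2)*exp(I*pi/4)/4 on |00110>, sqrt(2)*I/4 on |00111>, and 0 on every other basis state. Key observation: the block from step 9 through step 14 cancels to the identity and can be dropped.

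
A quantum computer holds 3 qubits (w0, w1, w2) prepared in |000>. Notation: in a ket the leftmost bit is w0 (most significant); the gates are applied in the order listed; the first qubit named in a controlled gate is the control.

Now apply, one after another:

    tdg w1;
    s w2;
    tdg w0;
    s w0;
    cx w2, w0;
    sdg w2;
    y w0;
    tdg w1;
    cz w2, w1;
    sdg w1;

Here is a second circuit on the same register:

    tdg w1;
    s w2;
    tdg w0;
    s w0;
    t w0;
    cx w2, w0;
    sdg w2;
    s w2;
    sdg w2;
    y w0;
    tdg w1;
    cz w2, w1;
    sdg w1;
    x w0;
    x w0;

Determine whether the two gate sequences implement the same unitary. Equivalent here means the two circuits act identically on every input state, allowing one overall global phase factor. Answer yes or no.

No: there is an input state on which the two circuits produce genuinely different outputs (not merely differing by a phase).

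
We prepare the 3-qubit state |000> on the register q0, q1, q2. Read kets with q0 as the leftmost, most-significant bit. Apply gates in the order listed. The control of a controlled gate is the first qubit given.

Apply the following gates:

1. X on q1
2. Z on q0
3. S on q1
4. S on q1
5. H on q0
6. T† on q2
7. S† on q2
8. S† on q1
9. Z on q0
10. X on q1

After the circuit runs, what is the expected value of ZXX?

In the final state, ZXX has expectation 0.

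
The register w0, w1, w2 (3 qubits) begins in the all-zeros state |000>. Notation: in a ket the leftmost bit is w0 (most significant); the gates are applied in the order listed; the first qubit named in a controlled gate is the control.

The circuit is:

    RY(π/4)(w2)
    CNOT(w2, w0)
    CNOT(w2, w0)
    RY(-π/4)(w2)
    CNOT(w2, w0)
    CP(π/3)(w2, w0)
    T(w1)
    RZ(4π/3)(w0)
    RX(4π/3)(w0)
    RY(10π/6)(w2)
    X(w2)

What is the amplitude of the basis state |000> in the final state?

The amplitude on |000> is exp(I*pi/3)/4.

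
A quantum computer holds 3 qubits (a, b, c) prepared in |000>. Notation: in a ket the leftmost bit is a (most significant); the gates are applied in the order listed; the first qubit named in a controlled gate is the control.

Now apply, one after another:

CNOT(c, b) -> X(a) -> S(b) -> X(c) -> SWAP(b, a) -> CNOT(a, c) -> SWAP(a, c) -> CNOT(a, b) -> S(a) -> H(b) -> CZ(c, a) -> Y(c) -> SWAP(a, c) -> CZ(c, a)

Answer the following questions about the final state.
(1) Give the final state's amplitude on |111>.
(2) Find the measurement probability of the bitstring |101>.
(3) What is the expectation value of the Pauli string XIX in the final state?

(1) |111> carries amplitude sqrt(2)/2 in the final state.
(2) A full measurement returns |101> with probability 1/2.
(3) The expectation value of XIX is 0.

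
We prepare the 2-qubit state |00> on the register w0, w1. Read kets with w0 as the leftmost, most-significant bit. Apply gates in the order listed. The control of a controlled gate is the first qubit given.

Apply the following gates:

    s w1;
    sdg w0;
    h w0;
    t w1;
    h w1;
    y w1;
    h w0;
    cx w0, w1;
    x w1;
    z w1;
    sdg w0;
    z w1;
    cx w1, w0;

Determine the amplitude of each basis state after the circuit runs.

The resulting statevector has amplitude sqrt(2)*I/2 on |00>, 0 on |01>, 0 on |10>, -sqrt(2)*I/2 on |11>.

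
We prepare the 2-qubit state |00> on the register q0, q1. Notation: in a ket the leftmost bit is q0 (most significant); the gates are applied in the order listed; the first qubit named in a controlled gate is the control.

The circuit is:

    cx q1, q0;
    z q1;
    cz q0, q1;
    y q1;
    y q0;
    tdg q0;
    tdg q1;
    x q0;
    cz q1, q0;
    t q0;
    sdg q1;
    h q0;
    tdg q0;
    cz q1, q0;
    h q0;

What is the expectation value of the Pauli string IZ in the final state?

The observable IZ averages to -1.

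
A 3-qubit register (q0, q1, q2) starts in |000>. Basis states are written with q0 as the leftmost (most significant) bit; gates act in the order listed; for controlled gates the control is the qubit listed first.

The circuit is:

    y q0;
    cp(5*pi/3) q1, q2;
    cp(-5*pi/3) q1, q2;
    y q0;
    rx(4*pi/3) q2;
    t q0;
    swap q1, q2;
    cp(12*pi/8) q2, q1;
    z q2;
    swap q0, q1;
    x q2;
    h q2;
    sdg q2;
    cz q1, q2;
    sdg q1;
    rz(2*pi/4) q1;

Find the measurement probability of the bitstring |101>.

Outcome |101> occurs with probability 3/8. Key observation: the block from step 1 through step 4 cancels to the identity and can be dropped.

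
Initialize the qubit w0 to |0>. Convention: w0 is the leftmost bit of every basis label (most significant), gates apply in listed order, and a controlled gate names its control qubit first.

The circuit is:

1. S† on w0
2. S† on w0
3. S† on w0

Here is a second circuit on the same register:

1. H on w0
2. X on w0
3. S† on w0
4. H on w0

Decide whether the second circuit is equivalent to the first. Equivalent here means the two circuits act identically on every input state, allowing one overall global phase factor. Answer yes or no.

No — the two circuits implement different unitaries, even allowing a global phase.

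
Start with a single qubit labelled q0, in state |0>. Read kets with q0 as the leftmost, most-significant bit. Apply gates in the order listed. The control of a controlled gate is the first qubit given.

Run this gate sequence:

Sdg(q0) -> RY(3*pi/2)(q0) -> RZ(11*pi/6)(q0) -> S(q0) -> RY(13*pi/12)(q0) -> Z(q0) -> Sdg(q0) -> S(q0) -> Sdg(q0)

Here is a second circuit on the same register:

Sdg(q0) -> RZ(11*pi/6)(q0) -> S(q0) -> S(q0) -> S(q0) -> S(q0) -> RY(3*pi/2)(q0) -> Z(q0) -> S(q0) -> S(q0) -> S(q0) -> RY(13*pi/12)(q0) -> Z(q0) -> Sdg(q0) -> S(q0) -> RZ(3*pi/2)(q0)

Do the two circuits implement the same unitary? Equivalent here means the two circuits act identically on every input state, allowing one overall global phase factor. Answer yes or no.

No — the two circuits implement different unitaries, even allowing a global phase.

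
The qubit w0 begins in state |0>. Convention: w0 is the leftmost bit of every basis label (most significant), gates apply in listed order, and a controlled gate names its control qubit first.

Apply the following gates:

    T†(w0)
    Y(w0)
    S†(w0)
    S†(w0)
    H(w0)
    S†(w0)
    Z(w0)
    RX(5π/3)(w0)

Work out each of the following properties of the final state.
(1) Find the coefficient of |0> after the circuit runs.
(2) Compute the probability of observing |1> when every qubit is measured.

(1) |0> carries amplitude I*(sqrt(2) + sqrt(6))/4 in the final state.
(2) The probability of measuring |1> is 1/2 - sqrt(3)/4.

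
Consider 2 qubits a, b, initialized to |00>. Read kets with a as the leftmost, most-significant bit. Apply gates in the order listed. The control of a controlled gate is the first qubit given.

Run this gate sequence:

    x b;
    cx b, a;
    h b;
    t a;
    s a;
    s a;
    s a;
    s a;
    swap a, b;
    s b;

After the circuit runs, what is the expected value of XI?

In the final state, XI has expectation -1. Key observation: gates 5-8 undo each other exactly, leaving only the rest of the circuit to track.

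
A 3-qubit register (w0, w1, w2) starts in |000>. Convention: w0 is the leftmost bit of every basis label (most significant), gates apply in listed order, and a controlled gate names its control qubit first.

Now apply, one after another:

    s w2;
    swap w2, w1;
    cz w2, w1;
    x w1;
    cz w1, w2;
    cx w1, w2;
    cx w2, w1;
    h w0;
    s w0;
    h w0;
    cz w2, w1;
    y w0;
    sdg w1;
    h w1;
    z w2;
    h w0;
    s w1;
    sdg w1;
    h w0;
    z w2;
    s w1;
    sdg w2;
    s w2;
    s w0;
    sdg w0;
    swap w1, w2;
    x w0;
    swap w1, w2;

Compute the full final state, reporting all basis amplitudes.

The final amplitudes are 0 on |000>, sqrt(2)*(-1 + I)/4 on |001>, 0 on |010>, sqrt(2)*(-1 - I)/4 on |011>, 0 on |100>, sqrt(2)*(-1 - I)/4 on |101>, 0 on |110>, sqrt(2)*(1 - I)/4 on |111>. Key observation: gates 15-20 undo each other exactly, leaving only the rest of the circuit to track.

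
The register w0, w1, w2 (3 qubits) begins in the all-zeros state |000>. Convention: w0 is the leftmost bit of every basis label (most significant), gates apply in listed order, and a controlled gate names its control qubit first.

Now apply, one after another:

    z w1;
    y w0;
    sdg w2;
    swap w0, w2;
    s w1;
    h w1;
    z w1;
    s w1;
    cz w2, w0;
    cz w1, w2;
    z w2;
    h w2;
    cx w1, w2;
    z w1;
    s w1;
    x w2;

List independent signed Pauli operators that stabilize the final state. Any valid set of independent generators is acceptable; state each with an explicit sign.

The stabilizer group can be generated by -IXI, -IIX, +ZII, among other valid generating sets.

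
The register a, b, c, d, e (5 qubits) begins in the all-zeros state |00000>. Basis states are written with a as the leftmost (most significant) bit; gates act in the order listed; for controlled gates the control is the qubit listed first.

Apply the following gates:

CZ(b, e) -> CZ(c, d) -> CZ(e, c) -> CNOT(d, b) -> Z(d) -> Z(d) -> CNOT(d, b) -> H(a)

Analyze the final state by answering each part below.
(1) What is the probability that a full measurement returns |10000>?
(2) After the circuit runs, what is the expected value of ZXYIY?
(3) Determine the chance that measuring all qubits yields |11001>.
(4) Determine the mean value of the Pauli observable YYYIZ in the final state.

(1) Outcome |10000> occurs with probability 1/2. Key observation: gates 4-7 undo each other exactly, leaving only the rest of the circuit to track.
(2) The expectation value of ZXYIY is 0.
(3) Outcome |11001> occurs with probability 0.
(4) The expectation value of YYYIZ is 0.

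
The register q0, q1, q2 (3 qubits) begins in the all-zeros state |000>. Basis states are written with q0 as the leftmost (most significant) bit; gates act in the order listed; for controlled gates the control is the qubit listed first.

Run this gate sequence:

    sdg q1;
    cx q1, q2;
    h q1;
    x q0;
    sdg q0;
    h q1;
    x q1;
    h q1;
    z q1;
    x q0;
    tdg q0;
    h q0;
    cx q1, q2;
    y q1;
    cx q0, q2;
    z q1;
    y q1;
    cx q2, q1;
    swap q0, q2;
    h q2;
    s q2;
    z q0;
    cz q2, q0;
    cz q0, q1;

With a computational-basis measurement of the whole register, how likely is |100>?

Outcome |100> occurs with probability 1/8.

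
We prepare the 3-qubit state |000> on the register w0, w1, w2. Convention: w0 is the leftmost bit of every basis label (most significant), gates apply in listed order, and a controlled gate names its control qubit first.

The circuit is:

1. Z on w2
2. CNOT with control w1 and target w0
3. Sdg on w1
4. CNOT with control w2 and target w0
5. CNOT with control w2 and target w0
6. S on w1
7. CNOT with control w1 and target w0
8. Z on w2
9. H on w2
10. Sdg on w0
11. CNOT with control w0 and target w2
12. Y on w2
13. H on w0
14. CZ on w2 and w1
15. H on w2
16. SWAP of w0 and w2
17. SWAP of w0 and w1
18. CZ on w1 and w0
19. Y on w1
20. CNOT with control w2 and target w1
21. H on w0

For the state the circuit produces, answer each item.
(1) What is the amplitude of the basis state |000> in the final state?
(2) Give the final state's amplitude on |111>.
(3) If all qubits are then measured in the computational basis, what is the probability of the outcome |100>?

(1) The final state's coefficient on |000> equals -1/2. Key observation: gates 1-8 undo each other exactly, leaving only the rest of the circuit to track.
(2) The final state's coefficient on |111> equals -1/2.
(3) Outcome |100> occurs with probability 1/4.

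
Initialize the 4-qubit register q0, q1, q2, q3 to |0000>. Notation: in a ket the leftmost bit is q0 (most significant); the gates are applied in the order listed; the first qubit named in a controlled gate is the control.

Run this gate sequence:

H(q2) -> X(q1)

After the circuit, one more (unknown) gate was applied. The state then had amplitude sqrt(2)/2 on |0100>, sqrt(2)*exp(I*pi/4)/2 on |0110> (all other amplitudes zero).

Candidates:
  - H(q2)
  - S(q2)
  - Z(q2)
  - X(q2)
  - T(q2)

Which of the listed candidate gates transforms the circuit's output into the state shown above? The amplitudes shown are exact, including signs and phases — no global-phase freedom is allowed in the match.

The unique candidate consistent with the amplitudes is T(q2).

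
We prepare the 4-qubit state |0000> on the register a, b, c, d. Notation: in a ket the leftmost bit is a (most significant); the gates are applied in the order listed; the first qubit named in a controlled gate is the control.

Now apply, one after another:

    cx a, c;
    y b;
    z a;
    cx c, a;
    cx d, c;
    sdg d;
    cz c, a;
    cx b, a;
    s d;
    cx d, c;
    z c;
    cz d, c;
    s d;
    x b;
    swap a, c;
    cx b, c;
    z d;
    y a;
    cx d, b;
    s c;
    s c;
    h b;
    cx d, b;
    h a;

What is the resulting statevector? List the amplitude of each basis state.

The resulting statevector has amplitude 1/2 on |0010>, 1/2 on |0110>, -1/2 on |1010>, -1/2 on |1110>, and 0 on every other basis state.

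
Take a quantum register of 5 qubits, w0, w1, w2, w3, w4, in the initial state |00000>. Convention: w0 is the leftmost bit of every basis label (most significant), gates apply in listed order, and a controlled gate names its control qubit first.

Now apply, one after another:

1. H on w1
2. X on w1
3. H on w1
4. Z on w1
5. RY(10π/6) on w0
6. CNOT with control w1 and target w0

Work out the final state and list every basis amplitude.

The resulting statevector has amplitude -sqrt(3)/2 on |00000>, 1/2 on |10000>, and 0 on every other basis state.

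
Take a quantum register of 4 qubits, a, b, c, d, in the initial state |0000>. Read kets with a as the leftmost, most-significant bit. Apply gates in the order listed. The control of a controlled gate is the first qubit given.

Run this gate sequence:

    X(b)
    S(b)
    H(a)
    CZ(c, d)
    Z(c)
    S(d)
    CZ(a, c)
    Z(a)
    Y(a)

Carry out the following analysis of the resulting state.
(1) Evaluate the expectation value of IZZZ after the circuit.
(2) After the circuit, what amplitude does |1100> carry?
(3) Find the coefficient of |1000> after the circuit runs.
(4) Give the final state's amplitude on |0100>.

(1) In the final state, IZZZ has expectation -1.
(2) |1100> carries amplitude -sqrt(2)/2 in the final state.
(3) The amplitude on |1000> is 0.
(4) The amplitude on |0100> is -sqrt(2)/2.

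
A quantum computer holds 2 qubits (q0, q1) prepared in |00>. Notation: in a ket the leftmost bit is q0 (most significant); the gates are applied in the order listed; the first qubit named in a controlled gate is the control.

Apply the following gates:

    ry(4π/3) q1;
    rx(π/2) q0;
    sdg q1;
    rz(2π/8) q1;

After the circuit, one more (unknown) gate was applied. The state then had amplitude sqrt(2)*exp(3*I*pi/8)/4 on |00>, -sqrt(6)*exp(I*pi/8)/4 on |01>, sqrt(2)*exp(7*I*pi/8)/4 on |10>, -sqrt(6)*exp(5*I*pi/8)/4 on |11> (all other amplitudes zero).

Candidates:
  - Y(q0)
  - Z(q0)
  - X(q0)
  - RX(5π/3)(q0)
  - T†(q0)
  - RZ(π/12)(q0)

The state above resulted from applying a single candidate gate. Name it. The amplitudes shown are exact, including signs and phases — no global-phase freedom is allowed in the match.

The applied gate was X(q0).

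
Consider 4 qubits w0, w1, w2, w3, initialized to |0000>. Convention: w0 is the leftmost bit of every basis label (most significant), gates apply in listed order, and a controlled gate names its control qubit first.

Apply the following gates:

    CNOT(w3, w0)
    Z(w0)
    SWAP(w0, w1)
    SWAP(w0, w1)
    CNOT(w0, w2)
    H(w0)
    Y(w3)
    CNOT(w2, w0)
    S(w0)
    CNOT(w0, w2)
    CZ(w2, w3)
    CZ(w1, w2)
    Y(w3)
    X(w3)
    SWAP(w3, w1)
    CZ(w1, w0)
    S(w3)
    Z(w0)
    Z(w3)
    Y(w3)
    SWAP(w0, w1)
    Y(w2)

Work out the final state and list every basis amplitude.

After the circuit, the state carries amplitude -sqrt(2)/2 on |1011>, -sqrt(2)*I/2 on |1101>, and 0 on every other basis state. Key observation: gates 3-4 undo each other exactly, leaving only the rest of the circuit to track.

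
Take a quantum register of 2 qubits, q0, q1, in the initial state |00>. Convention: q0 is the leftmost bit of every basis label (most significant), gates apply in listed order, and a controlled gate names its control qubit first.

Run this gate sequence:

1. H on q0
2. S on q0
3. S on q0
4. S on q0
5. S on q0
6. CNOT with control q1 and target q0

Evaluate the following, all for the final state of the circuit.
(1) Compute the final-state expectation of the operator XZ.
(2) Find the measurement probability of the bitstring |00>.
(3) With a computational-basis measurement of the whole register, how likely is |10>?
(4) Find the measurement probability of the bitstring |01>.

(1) In the final state, XZ has expectation 1. Key observation: gates 2-5 undo each other exactly, leaving only the rest of the circuit to track.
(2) Outcome |00> occurs with probability 1/2.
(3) Outcome |10> occurs with probability 1/2.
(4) The probability of measuring |01> is 0.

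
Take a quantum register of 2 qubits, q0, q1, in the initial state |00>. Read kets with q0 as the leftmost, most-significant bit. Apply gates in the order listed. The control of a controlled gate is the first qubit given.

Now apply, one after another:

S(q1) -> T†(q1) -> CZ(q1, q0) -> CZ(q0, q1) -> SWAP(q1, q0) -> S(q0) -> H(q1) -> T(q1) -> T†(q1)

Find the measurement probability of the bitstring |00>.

Outcome |00> occurs with probability 1/2.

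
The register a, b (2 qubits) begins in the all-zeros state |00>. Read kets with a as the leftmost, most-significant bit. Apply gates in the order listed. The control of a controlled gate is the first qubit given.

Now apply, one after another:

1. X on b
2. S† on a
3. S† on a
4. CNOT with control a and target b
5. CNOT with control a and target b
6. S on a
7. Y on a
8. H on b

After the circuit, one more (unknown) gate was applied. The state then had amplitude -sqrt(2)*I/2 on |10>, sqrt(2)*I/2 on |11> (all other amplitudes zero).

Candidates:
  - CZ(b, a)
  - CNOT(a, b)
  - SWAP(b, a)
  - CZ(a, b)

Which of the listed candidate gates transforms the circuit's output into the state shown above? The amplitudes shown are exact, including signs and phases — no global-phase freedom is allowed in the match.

It was CNOT(a, b) that produced the state shown.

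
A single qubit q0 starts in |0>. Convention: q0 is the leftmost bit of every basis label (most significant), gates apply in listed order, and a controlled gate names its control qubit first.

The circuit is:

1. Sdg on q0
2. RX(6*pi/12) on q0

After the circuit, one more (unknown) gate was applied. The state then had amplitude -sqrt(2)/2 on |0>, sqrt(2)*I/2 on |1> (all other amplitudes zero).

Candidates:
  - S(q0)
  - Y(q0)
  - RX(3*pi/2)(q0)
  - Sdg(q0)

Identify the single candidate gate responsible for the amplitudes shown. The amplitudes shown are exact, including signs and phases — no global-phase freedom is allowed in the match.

The unique candidate consistent with the amplitudes is Y(q0).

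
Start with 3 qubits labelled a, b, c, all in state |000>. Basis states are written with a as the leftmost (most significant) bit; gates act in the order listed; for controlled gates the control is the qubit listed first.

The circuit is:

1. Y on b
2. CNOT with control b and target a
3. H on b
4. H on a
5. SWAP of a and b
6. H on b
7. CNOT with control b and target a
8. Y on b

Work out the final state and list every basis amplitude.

The resulting statevector has amplitude -sqrt(2)/2 on |000>, sqrt(2)/2 on |100>, and 0 on every other basis state.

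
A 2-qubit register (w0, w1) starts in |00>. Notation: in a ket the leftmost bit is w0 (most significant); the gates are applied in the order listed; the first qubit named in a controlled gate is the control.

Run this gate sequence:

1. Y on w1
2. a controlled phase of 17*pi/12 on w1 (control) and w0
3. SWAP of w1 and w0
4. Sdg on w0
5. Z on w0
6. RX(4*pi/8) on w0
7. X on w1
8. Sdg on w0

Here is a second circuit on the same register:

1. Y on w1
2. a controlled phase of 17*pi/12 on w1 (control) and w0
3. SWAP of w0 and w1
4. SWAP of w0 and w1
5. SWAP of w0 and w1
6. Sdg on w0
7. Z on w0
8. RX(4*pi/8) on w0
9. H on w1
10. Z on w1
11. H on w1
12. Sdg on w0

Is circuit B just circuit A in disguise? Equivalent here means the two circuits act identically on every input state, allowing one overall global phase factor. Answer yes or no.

Yes: on every input state the two circuits agree up to one overall phase factor.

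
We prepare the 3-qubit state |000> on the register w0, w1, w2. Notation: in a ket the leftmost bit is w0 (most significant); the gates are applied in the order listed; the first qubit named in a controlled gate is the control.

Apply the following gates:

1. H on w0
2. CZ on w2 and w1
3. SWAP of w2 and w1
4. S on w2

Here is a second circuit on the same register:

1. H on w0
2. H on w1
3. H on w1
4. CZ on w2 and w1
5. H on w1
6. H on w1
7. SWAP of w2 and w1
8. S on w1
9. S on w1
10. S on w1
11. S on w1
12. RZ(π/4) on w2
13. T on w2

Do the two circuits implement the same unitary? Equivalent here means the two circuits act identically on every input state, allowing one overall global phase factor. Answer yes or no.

Yes: on every input state the two circuits agree up to one overall phase factor.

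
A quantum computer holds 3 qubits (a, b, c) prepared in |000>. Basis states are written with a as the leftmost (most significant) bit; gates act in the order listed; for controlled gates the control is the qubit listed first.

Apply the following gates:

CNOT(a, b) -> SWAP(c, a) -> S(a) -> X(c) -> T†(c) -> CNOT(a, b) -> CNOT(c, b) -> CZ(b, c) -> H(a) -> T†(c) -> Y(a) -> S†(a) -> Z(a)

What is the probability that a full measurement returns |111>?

Outcome |111> occurs with probability 1/2.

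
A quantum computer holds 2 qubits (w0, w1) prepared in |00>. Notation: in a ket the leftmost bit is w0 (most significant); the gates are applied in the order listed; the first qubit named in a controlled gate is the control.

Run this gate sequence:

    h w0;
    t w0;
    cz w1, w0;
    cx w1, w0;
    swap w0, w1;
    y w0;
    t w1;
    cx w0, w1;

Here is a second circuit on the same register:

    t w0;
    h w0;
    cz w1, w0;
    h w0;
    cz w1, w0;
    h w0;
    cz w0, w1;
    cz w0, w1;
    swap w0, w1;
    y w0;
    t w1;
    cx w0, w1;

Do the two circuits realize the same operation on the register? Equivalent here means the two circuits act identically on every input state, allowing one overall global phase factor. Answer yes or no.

No, they are not equivalent — no single phase factor reconciles the two unitaries.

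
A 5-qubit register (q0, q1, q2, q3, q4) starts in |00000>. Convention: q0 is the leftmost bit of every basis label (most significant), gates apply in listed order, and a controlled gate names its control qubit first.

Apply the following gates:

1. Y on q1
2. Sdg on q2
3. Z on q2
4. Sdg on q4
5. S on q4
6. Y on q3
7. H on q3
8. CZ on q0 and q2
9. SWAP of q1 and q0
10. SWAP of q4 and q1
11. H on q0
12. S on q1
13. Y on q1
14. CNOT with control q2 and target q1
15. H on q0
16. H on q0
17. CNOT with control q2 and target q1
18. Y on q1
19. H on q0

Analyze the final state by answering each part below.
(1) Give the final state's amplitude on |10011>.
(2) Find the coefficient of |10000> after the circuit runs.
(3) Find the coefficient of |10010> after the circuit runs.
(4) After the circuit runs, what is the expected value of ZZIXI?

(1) The amplitude on |10011> is 0.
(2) The amplitude on |10000> is -sqrt(2)/2.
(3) |10010> carries amplitude sqrt(2)/2 in the final state.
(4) The observable ZZIXI averages to 1.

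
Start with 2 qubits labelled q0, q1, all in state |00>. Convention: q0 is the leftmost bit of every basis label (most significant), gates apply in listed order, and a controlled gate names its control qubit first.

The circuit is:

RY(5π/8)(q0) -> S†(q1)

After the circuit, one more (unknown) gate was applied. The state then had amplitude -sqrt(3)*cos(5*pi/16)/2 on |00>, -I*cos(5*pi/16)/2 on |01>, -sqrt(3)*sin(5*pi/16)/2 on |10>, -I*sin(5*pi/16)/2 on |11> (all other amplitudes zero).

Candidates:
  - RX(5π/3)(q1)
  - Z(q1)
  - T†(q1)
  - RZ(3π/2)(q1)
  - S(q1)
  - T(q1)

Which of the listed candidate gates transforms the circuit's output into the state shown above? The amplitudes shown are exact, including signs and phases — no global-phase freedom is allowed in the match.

It was RX(5π/3)(q1) that produced the state shown.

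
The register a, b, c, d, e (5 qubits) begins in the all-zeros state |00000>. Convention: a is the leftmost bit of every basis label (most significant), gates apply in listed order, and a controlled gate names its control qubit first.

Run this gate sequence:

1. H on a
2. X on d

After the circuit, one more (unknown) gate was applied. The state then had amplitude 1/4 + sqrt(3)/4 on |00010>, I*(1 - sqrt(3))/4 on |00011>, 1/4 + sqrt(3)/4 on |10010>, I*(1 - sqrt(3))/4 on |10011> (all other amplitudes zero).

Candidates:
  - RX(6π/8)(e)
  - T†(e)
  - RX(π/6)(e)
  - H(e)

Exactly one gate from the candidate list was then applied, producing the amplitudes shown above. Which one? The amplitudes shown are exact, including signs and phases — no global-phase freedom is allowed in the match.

The applied gate was RX(π/6)(e).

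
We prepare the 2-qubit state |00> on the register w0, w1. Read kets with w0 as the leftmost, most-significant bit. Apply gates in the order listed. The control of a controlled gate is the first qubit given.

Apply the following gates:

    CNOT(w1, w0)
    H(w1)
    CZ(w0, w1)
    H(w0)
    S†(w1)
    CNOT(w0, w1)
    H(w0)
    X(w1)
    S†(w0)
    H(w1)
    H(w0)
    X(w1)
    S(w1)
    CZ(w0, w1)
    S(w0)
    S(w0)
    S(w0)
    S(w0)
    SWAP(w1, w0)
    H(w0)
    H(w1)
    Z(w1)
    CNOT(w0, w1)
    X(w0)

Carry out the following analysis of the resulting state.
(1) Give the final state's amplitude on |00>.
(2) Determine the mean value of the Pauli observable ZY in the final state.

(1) The final state's coefficient on |00> equals sqrt(2)/2. Key observation: the block from step 15 through step 18 cancels to the identity and can be dropped.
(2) The observable ZY averages to 0.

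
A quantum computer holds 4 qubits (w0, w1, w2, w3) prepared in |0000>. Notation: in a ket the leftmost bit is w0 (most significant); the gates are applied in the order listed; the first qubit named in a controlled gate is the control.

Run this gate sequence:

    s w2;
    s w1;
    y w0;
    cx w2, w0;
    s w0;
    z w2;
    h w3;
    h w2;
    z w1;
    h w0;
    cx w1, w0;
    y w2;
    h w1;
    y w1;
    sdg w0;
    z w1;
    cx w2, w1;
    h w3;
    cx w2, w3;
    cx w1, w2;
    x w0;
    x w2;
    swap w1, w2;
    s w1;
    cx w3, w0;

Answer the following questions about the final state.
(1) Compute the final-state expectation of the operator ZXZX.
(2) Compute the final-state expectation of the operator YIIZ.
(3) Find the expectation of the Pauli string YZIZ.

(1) The expectation value of ZXZX is 1.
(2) The expectation value of YIIZ is -1.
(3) The observable YZIZ averages to 0.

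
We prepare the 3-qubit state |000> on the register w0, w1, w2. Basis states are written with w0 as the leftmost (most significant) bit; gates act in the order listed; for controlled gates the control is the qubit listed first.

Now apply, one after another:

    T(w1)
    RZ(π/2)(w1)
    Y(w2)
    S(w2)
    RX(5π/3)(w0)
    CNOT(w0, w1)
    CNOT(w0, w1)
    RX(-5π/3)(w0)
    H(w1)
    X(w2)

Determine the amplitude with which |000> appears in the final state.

The amplitude on |000> is sqrt(2)*exp(3*I*pi/4)/2. Key observation: the block from step 5 through step 8 cancels to the identity and can be dropped.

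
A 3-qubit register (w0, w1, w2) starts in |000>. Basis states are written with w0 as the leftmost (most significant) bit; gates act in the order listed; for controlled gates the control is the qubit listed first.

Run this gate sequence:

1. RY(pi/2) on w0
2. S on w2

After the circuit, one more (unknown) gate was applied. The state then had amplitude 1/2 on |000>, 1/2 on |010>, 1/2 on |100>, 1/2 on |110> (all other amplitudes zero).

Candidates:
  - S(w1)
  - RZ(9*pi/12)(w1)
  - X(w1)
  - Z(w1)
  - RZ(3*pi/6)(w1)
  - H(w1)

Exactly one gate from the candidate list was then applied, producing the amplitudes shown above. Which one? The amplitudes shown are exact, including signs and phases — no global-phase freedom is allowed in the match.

The unique candidate consistent with the amplitudes is H(w1).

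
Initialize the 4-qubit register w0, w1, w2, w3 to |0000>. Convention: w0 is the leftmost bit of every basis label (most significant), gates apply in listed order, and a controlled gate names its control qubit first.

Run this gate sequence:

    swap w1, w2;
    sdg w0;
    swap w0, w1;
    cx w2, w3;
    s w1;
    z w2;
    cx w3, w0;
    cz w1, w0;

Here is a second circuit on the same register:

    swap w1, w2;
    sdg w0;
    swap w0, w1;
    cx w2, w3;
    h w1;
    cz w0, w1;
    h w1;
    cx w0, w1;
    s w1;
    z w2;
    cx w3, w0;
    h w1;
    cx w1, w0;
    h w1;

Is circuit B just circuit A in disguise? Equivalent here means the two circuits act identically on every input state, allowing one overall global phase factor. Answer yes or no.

No, they are not equivalent — no single phase factor reconciles the two unitaries.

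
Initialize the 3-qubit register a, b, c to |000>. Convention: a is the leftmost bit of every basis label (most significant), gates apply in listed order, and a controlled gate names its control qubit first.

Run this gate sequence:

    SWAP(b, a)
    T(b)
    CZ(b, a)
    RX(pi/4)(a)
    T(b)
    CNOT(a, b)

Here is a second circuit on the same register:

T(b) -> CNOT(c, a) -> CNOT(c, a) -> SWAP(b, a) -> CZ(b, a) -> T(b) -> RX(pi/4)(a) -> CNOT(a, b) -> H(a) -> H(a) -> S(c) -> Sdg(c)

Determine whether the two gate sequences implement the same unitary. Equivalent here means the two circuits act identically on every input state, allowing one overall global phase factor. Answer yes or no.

No: there is an input state on which the two circuits produce genuinely different outputs (not merely differing by a phase).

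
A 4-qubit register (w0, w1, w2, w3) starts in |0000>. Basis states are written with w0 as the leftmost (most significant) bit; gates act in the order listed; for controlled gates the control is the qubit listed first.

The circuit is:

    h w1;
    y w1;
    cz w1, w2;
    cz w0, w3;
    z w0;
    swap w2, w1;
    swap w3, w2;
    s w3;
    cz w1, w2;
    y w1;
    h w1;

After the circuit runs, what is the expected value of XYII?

The expectation value of XYII is 0.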